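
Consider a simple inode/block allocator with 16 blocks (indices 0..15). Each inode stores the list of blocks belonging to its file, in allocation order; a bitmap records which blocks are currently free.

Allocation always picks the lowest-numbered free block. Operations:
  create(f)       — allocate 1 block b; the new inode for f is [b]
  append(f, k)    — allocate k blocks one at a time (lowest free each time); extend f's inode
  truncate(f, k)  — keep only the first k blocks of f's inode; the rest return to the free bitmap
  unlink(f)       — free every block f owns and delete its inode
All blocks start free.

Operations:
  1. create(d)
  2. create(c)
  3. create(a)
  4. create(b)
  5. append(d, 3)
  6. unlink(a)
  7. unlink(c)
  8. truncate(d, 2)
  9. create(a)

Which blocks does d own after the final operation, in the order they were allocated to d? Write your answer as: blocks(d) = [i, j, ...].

blocks(d) = [0, 4]

after create(d) → d:[0]  free=[F...............]
after create(c) → c:[1], d:[0]  free=[FF..............]
after create(a) → a:[2], c:[1], d:[0]  free=[FFF.............]
after create(b) → a:[2], b:[3], c:[1], d:[0]  free=[FFFF............]
after append(d, 3) → a:[2], b:[3], c:[1], d:[0, 4, 5, 6]  free=[FFFFFFF.........]
after unlink(a) → b:[3], c:[1], d:[0, 4, 5, 6]  free=[FF.FFFF.........]
after unlink(c) → b:[3], d:[0, 4, 5, 6]  free=[F..FFFF.........]
after truncate(d, 2) → b:[3], d:[0, 4]  free=[F..FF...........]
after create(a) → a:[1], b:[3], d:[0, 4]  free=[FF.FF...........]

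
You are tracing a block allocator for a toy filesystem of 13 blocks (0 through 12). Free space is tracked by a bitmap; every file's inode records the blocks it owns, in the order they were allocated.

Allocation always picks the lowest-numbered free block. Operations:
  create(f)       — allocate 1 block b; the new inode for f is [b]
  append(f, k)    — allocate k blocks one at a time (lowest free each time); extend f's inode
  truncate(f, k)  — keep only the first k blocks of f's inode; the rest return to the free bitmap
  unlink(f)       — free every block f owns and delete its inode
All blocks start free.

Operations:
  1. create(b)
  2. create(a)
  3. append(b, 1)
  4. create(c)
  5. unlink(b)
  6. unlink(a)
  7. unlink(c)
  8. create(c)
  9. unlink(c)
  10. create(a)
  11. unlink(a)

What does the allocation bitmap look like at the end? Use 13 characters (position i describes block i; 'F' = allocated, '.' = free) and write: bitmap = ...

  1. create(b)  ⇒  F............  {b→[0]}
  2. create(a)  ⇒  FF...........  {a→[1]; b→[0]}
  3. append(b, 1)  ⇒  FFF..........  {a→[1]; b→[0, 2]}
  4. create(c)  ⇒  FFFF.........  {a→[1]; b→[0, 2]; c→[3]}
  5. unlink(b)  ⇒  .F.F.........  {a→[1]; c→[3]}
  6. unlink(a)  ⇒  ...F.........  {c→[3]}
  7. unlink(c)  ⇒  .............  {}
  8. create(c)  ⇒  F............  {c→[0]}
  9. unlink(c)  ⇒  .............  {}
  10. create(a)  ⇒  F............  {a→[0]}
  11. unlink(a)  ⇒  .............  {}

bitmap = .............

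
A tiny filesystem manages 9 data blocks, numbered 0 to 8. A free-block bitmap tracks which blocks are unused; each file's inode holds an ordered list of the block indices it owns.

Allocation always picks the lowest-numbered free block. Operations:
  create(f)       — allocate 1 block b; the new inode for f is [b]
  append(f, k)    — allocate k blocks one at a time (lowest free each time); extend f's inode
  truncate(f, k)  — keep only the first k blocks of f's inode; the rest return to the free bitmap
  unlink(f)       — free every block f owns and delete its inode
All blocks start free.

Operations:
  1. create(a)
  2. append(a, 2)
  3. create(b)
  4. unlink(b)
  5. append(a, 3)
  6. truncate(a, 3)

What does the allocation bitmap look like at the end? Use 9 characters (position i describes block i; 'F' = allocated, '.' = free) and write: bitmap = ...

after create(a) → a:[0]  free=[F........]
after append(a, 2) → a:[0, 1, 2]  free=[FFF......]
after create(b) → a:[0, 1, 2], b:[3]  free=[FFFF.....]
after unlink(b) → a:[0, 1, 2]  free=[FFF......]
after append(a, 3) → a:[0, 1, 2, 3, 4, 5]  free=[FFFFFF...]
after truncate(a, 3) → a:[0, 1, 2]  free=[FFF......]

bitmap = FFF......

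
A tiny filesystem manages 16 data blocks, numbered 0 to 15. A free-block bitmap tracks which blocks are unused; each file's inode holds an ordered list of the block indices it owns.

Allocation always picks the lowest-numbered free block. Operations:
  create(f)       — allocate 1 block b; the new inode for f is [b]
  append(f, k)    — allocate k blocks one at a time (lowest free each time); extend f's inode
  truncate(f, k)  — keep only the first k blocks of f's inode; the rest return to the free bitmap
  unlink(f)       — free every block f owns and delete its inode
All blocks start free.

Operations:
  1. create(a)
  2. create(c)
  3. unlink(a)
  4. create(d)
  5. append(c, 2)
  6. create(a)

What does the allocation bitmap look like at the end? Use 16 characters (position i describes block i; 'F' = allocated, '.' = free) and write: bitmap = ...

[1] create(a) — a=0 (map F...............)
[2] create(c) — a=0 c=1 (map FF..............)
[3] unlink(a) — c=1 (map .F..............)
[4] create(d) — c=1 d=0 (map FF..............)
[5] append(c, 2) — c=1,2,3 d=0 (map FFFF............)
[6] create(a) — a=4 c=1,2,3 d=0 (map FFFFF...........)

bitmap = FFFFF...........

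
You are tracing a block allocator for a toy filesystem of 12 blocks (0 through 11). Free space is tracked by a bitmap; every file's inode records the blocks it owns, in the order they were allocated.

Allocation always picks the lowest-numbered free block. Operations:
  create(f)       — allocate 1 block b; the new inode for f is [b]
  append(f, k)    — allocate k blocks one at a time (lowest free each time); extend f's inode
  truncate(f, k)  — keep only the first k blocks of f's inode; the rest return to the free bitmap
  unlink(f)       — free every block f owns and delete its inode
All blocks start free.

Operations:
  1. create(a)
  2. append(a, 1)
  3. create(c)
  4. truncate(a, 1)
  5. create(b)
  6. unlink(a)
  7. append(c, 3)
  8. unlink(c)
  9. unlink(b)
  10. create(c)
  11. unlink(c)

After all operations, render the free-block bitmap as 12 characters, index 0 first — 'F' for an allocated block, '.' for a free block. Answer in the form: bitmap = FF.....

bitmap = ............

after create(a) → a:[0]  free=[F...........]
after append(a, 1) → a:[0, 1]  free=[FF..........]
after create(c) → a:[0, 1], c:[2]  free=[FFF.........]
after truncate(a, 1) → a:[0], c:[2]  free=[F.F.........]
after create(b) → a:[0], b:[1], c:[2]  free=[FFF.........]
after unlink(a) → b:[1], c:[2]  free=[.FF.........]
after append(c, 3) → b:[1], c:[2, 0, 3, 4]  free=[FFFFF.......]
after unlink(c) → b:[1]  free=[.F..........]
after unlink(b) →   free=[............]
after create(c) → c:[0]  free=[F...........]
after unlink(c) →   free=[............]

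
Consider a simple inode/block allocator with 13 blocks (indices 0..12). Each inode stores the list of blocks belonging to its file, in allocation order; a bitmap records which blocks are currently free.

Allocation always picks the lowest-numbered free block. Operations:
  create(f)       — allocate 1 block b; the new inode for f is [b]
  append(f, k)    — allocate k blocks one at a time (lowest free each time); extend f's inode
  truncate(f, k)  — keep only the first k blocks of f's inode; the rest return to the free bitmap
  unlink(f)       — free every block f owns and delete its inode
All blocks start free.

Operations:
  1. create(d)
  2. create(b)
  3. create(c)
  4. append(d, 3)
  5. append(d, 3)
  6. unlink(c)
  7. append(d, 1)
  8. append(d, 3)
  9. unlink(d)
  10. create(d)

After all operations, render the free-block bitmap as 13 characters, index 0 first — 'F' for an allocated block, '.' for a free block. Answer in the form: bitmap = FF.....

bitmap = FF...........

after create(d) → d:[0]  free=[F............]
after create(b) → b:[1], d:[0]  free=[FF...........]
after create(c) → b:[1], c:[2], d:[0]  free=[FFF..........]
after append(d, 3) → b:[1], c:[2], d:[0, 3, 4, 5]  free=[FFFFFF.......]
after append(d, 3) → b:[1], c:[2], d:[0, 3, 4, 5, 6, 7, 8]  free=[FFFFFFFFF....]
after unlink(c) → b:[1], d:[0, 3, 4, 5, 6, 7, 8]  free=[FF.FFFFFF....]
after append(d, 1) → b:[1], d:[0, 3, 4, 5, 6, 7, 8, 2]  free=[FFFFFFFFF....]
after append(d, 3) → b:[1], d:[0, 3, 4, 5, 6, 7, 8, 2, 9, 10, 11]  free=[FFFFFFFFFFFF.]
after unlink(d) → b:[1]  free=[.F...........]
after create(d) → b:[1], d:[0]  free=[FF...........]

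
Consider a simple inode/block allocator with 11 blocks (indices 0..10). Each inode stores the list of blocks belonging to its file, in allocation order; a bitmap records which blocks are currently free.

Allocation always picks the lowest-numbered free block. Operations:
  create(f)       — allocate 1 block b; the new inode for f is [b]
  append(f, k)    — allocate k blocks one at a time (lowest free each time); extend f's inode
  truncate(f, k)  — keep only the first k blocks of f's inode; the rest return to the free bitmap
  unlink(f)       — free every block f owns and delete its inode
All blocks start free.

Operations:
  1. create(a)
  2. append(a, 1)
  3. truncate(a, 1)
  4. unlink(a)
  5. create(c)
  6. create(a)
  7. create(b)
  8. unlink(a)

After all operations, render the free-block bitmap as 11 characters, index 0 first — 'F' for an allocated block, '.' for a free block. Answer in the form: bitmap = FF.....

create(a): bitmap=F.......... | a=[0]
append(a, 1): bitmap=FF......... | a=[0, 1]
truncate(a, 1): bitmap=F.......... | a=[0]
unlink(a): bitmap=........... | 
create(c): bitmap=F.......... | c=[0]
create(a): bitmap=FF......... | a=[1] c=[0]
create(b): bitmap=FFF........ | a=[1] b=[2] c=[0]
unlink(a): bitmap=F.F........ | b=[2] c=[0]

bitmap = F.F........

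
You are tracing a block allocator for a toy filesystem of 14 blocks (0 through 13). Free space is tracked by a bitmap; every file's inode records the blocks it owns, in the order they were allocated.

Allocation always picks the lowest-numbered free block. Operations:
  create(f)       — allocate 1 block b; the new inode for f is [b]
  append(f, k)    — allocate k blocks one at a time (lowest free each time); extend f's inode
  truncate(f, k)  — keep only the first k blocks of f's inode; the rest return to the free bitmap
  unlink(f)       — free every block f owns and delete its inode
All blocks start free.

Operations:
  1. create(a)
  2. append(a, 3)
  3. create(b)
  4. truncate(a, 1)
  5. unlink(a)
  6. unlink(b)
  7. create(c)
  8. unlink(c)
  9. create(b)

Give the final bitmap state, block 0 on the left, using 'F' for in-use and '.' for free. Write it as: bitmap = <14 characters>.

create(a): bitmap=F............. | a=[0]
append(a, 3): bitmap=FFFF.......... | a=[0, 1, 2, 3]
create(b): bitmap=FFFFF......... | a=[0, 1, 2, 3] b=[4]
truncate(a, 1): bitmap=F...F......... | a=[0] b=[4]
unlink(a): bitmap=....F......... | b=[4]
unlink(b): bitmap=.............. | 
create(c): bitmap=F............. | c=[0]
unlink(c): bitmap=.............. | 
create(b): bitmap=F............. | b=[0]

bitmap = F.............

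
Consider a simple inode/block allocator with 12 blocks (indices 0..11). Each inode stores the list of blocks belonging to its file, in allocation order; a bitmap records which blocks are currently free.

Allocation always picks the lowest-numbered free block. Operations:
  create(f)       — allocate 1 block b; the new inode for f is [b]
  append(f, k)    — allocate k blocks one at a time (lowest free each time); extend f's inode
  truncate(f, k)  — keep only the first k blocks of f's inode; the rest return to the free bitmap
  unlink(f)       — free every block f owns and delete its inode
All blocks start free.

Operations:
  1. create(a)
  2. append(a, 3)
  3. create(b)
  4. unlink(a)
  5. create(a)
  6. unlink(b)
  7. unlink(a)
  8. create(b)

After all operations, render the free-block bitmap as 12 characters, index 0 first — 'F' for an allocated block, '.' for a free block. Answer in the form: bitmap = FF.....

bitmap = F...........

[1] create(a) — a=0 (map F...........)
[2] append(a, 3) — a=0,1,2,3 (map FFFF........)
[3] create(b) — a=0,1,2,3 b=4 (map FFFFF.......)
[4] unlink(a) — b=4 (map ....F.......)
[5] create(a) — a=0 b=4 (map F...F.......)
[6] unlink(b) — a=0 (map F...........)
[7] unlink(a) —  (map ............)
[8] create(b) — b=0 (map F...........)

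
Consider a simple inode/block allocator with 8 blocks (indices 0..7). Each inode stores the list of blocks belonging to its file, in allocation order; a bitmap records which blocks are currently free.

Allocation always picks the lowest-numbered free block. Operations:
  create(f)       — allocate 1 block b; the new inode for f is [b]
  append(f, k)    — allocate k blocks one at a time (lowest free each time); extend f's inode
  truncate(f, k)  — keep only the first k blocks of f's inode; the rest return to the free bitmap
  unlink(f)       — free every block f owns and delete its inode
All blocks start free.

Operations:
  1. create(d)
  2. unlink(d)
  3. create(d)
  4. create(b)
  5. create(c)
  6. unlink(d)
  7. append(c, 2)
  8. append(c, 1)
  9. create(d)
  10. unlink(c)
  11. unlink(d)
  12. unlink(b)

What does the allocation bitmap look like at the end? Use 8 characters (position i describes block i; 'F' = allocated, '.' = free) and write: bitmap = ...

  1. create(d)  ⇒  F.......  {d→[0]}
  2. unlink(d)  ⇒  ........  {}
  3. create(d)  ⇒  F.......  {d→[0]}
  4. create(b)  ⇒  FF......  {b→[1]; d→[0]}
  5. create(c)  ⇒  FFF.....  {b→[1]; c→[2]; d→[0]}
  6. unlink(d)  ⇒  .FF.....  {b→[1]; c→[2]}
  7. append(c, 2)  ⇒  FFFF....  {b→[1]; c→[2, 0, 3]}
  8. append(c, 1)  ⇒  FFFFF...  {b→[1]; c→[2, 0, 3, 4]}
  9. create(d)  ⇒  FFFFFF..  {b→[1]; c→[2, 0, 3, 4]; d→[5]}
  10. unlink(c)  ⇒  .F...F..  {b→[1]; d→[5]}
  11. unlink(d)  ⇒  .F......  {b→[1]}
  12. unlink(b)  ⇒  ........  {}

bitmap = ........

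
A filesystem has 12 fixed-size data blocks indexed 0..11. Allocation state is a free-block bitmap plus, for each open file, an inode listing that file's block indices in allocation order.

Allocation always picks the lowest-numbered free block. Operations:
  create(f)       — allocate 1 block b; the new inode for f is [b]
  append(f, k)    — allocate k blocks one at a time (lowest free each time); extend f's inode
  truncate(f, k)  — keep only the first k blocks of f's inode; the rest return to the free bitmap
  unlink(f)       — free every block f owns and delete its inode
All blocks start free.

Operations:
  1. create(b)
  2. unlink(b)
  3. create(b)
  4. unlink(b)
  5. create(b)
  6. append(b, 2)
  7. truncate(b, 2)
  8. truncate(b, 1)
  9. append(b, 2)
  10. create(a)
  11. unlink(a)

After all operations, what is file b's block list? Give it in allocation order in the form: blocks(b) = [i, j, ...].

  1. create(b)  ⇒  F...........  {b→[0]}
  2. unlink(b)  ⇒  ............  {}
  3. create(b)  ⇒  F...........  {b→[0]}
  4. unlink(b)  ⇒  ............  {}
  5. create(b)  ⇒  F...........  {b→[0]}
  6. append(b, 2)  ⇒  FFF.........  {b→[0, 1, 2]}
  7. truncate(b, 2)  ⇒  FF..........  {b→[0, 1]}
  8. truncate(b, 1)  ⇒  F...........  {b→[0]}
  9. append(b, 2)  ⇒  FFF.........  {b→[0, 1, 2]}
  10. create(a)  ⇒  FFFF........  {a→[3]; b→[0, 1, 2]}
  11. unlink(a)  ⇒  FFF.........  {b→[0, 1, 2]}

blocks(b) = [0, 1, 2]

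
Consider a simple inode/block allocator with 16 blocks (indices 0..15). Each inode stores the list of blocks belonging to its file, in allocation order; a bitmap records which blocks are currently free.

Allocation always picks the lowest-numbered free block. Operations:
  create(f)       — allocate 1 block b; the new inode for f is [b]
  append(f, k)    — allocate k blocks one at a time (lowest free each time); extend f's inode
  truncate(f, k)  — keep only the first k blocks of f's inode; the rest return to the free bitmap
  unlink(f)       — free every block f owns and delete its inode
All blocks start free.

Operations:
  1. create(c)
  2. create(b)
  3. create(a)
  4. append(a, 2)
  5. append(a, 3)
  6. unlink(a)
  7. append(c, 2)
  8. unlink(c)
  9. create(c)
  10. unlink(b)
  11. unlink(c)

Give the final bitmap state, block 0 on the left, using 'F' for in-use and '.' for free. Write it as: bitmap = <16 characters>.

bitmap = ................

create(c): bitmap=F............... | c=[0]
create(b): bitmap=FF.............. | b=[1] c=[0]
create(a): bitmap=FFF............. | a=[2] b=[1] c=[0]
append(a, 2): bitmap=FFFFF........... | a=[2, 3, 4] b=[1] c=[0]
append(a, 3): bitmap=FFFFFFFF........ | a=[2, 3, 4, 5, 6, 7] b=[1] c=[0]
unlink(a): bitmap=FF.............. | b=[1] c=[0]
append(c, 2): bitmap=FFFF............ | b=[1] c=[0, 2, 3]
unlink(c): bitmap=.F.............. | b=[1]
create(c): bitmap=FF.............. | b=[1] c=[0]
unlink(b): bitmap=F............... | c=[0]
unlink(c): bitmap=................ | 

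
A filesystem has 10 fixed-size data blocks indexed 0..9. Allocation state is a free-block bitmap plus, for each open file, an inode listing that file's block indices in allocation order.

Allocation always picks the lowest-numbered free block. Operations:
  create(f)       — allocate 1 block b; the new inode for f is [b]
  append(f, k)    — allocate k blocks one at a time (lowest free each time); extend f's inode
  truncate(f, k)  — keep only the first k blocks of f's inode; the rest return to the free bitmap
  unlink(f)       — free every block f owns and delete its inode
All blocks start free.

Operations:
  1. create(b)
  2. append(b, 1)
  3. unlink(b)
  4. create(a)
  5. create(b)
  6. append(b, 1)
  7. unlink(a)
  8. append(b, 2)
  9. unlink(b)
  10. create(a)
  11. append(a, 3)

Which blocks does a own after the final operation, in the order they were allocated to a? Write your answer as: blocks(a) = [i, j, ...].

  1. create(b)  ⇒  F.........  {b→[0]}
  2. append(b, 1)  ⇒  FF........  {b→[0, 1]}
  3. unlink(b)  ⇒  ..........  {}
  4. create(a)  ⇒  F.........  {a→[0]}
  5. create(b)  ⇒  FF........  {a→[0]; b→[1]}
  6. append(b, 1)  ⇒  FFF.......  {a→[0]; b→[1, 2]}
  7. unlink(a)  ⇒  .FF.......  {b→[1, 2]}
  8. append(b, 2)  ⇒  FFFF......  {b→[1, 2, 0, 3]}
  9. unlink(b)  ⇒  ..........  {}
  10. create(a)  ⇒  F.........  {a→[0]}
  11. append(a, 3)  ⇒  FFFF......  {a→[0, 1, 2, 3]}

blocks(a) = [0, 1, 2, 3]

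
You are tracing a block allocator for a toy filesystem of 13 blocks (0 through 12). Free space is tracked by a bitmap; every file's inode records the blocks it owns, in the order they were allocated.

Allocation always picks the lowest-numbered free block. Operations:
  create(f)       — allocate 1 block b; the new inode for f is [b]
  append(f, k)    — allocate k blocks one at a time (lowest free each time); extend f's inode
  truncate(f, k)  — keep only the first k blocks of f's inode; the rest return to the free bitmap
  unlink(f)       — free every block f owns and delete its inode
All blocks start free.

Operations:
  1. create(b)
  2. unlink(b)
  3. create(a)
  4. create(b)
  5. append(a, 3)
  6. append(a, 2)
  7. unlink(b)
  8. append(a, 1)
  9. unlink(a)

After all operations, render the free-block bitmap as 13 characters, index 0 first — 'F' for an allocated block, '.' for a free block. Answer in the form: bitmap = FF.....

bitmap = .............

create(b): bitmap=F............ | b=[0]
unlink(b): bitmap=............. | 
create(a): bitmap=F............ | a=[0]
create(b): bitmap=FF........... | a=[0] b=[1]
append(a, 3): bitmap=FFFFF........ | a=[0, 2, 3, 4] b=[1]
append(a, 2): bitmap=FFFFFFF...... | a=[0, 2, 3, 4, 5, 6] b=[1]
unlink(b): bitmap=F.FFFFF...... | a=[0, 2, 3, 4, 5, 6]
append(a, 1): bitmap=FFFFFFF...... | a=[0, 2, 3, 4, 5, 6, 1]
unlink(a): bitmap=............. | 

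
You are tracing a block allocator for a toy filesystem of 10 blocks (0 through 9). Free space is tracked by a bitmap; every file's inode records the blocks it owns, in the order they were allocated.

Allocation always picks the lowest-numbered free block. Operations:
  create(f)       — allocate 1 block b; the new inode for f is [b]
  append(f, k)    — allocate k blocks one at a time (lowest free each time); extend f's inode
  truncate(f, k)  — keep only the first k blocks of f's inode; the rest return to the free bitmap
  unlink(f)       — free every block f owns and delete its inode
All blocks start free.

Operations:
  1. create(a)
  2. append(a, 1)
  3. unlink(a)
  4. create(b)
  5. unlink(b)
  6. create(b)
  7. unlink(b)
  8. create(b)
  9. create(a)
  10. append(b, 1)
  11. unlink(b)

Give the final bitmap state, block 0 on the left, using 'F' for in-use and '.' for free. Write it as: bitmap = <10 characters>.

bitmap = .F........

after create(a) → a:[0]  free=[F.........]
after append(a, 1) → a:[0, 1]  free=[FF........]
after unlink(a) →   free=[..........]
after create(b) → b:[0]  free=[F.........]
after unlink(b) →   free=[..........]
after create(b) → b:[0]  free=[F.........]
after unlink(b) →   free=[..........]
after create(b) → b:[0]  free=[F.........]
after create(a) → a:[1], b:[0]  free=[FF........]
after append(b, 1) → a:[1], b:[0, 2]  free=[FFF.......]
after unlink(b) → a:[1]  free=[.F........]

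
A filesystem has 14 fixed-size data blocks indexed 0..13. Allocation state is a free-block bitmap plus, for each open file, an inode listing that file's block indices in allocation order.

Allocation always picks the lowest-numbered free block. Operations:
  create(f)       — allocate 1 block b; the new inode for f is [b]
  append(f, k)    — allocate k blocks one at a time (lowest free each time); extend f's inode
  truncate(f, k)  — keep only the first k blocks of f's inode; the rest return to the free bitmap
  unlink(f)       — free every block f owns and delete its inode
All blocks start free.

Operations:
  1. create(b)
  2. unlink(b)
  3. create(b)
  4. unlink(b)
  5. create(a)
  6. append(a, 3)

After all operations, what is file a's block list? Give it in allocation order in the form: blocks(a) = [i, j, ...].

  1. create(b)  ⇒  F.............  {b→[0]}
  2. unlink(b)  ⇒  ..............  {}
  3. create(b)  ⇒  F.............  {b→[0]}
  4. unlink(b)  ⇒  ..............  {}
  5. create(a)  ⇒  F.............  {a→[0]}
  6. append(a, 3)  ⇒  FFFF..........  {a→[0, 1, 2, 3]}

blocks(a) = [0, 1, 2, 3]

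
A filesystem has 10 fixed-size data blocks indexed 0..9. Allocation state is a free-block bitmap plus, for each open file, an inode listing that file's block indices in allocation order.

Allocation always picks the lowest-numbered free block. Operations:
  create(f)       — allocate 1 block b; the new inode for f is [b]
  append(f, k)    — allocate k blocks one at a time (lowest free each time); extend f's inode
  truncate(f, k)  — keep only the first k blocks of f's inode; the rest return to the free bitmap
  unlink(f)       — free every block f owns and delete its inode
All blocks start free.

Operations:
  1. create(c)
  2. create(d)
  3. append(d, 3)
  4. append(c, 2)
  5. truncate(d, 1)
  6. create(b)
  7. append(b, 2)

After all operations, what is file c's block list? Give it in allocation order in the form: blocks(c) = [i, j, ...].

blocks(c) = [0, 5, 6]

after create(c) → c:[0]  free=[F.........]
after create(d) → c:[0], d:[1]  free=[FF........]
after append(d, 3) → c:[0], d:[1, 2, 3, 4]  free=[FFFFF.....]
after append(c, 2) → c:[0, 5, 6], d:[1, 2, 3, 4]  free=[FFFFFFF...]
after truncate(d, 1) → c:[0, 5, 6], d:[1]  free=[FF...FF...]
after create(b) → b:[2], c:[0, 5, 6], d:[1]  free=[FFF..FF...]
after append(b, 2) → b:[2, 3, 4], c:[0, 5, 6], d:[1]  free=[FFFFFFF...]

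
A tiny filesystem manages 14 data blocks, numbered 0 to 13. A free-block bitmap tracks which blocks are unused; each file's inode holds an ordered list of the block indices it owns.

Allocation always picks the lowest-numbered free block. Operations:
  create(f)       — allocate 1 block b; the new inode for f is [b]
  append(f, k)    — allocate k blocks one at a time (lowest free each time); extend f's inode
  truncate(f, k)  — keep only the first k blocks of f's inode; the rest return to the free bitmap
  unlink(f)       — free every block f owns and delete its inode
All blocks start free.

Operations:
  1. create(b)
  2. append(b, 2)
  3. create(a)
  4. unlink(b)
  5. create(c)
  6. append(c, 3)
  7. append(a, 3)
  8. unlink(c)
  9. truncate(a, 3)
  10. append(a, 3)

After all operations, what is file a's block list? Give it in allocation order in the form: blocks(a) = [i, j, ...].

blocks(a) = [3, 5, 6, 0, 1, 2]

after create(b) → b:[0]  free=[F.............]
after append(b, 2) → b:[0, 1, 2]  free=[FFF...........]
after create(a) → a:[3], b:[0, 1, 2]  free=[FFFF..........]
after unlink(b) → a:[3]  free=[...F..........]
after create(c) → a:[3], c:[0]  free=[F..F..........]
after append(c, 3) → a:[3], c:[0, 1, 2, 4]  free=[FFFFF.........]
after append(a, 3) → a:[3, 5, 6, 7], c:[0, 1, 2, 4]  free=[FFFFFFFF......]
after unlink(c) → a:[3, 5, 6, 7]  free=[...F.FFF......]
after truncate(a, 3) → a:[3, 5, 6]  free=[...F.FF.......]
after append(a, 3) → a:[3, 5, 6, 0, 1, 2]  free=[FFFF.FF.......]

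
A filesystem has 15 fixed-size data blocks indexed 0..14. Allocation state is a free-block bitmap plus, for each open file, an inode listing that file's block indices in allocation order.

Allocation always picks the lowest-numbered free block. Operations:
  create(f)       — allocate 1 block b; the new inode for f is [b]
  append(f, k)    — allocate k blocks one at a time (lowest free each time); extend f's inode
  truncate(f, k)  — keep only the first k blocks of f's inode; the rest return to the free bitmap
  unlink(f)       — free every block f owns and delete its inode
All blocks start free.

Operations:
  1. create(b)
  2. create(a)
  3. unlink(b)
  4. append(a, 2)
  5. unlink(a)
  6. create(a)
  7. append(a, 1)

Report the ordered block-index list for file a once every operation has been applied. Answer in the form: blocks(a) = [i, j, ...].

  1. create(b)  ⇒  F..............  {b→[0]}
  2. create(a)  ⇒  FF.............  {a→[1]; b→[0]}
  3. unlink(b)  ⇒  .F.............  {a→[1]}
  4. append(a, 2)  ⇒  FFF............  {a→[1, 0, 2]}
  5. unlink(a)  ⇒  ...............  {}
  6. create(a)  ⇒  F..............  {a→[0]}
  7. append(a, 1)  ⇒  FF.............  {a→[0, 1]}

blocks(a) = [0, 1]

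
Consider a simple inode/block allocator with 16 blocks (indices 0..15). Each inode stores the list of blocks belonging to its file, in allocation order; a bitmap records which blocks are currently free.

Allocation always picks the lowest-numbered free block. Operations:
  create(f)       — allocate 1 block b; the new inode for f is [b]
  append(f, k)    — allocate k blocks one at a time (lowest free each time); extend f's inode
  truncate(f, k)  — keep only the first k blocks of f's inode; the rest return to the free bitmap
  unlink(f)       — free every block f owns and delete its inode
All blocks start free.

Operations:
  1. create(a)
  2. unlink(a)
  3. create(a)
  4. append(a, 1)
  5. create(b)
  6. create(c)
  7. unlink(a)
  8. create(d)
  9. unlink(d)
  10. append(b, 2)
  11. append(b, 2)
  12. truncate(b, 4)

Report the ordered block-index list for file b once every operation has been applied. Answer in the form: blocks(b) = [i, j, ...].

blocks(b) = [2, 0, 1, 4]

after create(a) → a:[0]  free=[F...............]
after unlink(a) →   free=[................]
after create(a) → a:[0]  free=[F...............]
after append(a, 1) → a:[0, 1]  free=[FF..............]
after create(b) → a:[0, 1], b:[2]  free=[FFF.............]
after create(c) → a:[0, 1], b:[2], c:[3]  free=[FFFF............]
after unlink(a) → b:[2], c:[3]  free=[..FF............]
after create(d) → b:[2], c:[3], d:[0]  free=[F.FF............]
after unlink(d) → b:[2], c:[3]  free=[..FF............]
after append(b, 2) → b:[2, 0, 1], c:[3]  free=[FFFF............]
after append(b, 2) → b:[2, 0, 1, 4, 5], c:[3]  free=[FFFFFF..........]
after truncate(b, 4) → b:[2, 0, 1, 4], c:[3]  free=[FFFFF...........]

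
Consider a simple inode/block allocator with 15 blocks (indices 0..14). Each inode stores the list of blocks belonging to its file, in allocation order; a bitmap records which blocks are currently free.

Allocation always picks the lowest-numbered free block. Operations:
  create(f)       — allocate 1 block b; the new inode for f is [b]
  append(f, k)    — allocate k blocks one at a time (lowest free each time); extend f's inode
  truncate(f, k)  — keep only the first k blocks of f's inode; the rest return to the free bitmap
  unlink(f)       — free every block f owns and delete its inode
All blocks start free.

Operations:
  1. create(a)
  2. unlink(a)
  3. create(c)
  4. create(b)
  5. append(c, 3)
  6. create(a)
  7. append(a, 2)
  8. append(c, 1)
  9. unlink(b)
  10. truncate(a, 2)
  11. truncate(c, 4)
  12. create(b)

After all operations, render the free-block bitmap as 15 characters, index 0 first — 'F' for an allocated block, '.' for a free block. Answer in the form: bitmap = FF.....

create(a): bitmap=F.............. | a=[0]
unlink(a): bitmap=............... | 
create(c): bitmap=F.............. | c=[0]
create(b): bitmap=FF............. | b=[1] c=[0]
append(c, 3): bitmap=FFFFF.......... | b=[1] c=[0, 2, 3, 4]
create(a): bitmap=FFFFFF......... | a=[5] b=[1] c=[0, 2, 3, 4]
append(a, 2): bitmap=FFFFFFFF....... | a=[5, 6, 7] b=[1] c=[0, 2, 3, 4]
append(c, 1): bitmap=FFFFFFFFF...... | a=[5, 6, 7] b=[1] c=[0, 2, 3, 4, 8]
unlink(b): bitmap=F.FFFFFFF...... | a=[5, 6, 7] c=[0, 2, 3, 4, 8]
truncate(a, 2): bitmap=F.FFFFF.F...... | a=[5, 6] c=[0, 2, 3, 4, 8]
truncate(c, 4): bitmap=F.FFFFF........ | a=[5, 6] c=[0, 2, 3, 4]
create(b): bitmap=FFFFFFF........ | a=[5, 6] b=[1] c=[0, 2, 3, 4]

bitmap = FFFFFFF........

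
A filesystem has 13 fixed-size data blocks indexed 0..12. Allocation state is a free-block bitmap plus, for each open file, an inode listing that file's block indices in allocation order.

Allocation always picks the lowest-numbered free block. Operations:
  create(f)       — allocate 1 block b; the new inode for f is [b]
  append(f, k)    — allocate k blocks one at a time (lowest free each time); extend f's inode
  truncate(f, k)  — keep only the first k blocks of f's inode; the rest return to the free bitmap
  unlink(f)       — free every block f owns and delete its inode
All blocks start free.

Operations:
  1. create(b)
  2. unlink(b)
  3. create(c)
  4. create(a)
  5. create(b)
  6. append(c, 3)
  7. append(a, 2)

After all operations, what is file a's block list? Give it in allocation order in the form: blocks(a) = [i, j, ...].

[1] create(b) — b=0 (map F............)
[2] unlink(b) —  (map .............)
[3] create(c) — c=0 (map F............)
[4] create(a) — a=1 c=0 (map FF...........)
[5] create(b) — a=1 b=2 c=0 (map FFF..........)
[6] append(c, 3) — a=1 b=2 c=0,3,4,5 (map FFFFFF.......)
[7] append(a, 2) — a=1,6,7 b=2 c=0,3,4,5 (map FFFFFFFF.....)

blocks(a) = [1, 6, 7]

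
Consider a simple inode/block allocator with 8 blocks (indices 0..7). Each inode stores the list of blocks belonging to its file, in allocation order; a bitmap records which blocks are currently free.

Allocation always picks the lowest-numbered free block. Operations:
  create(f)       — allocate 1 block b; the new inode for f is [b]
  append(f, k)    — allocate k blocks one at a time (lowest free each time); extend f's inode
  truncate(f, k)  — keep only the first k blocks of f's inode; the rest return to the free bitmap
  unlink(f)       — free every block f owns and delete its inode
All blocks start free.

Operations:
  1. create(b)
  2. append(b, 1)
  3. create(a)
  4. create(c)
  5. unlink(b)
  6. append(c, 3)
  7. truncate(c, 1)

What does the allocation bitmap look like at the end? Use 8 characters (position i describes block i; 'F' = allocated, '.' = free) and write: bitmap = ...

[1] create(b) — b=0 (map F.......)
[2] append(b, 1) — b=0,1 (map FF......)
[3] create(a) — a=2 b=0,1 (map FFF.....)
[4] create(c) — a=2 b=0,1 c=3 (map FFFF....)
[5] unlink(b) — a=2 c=3 (map ..FF....)
[6] append(c, 3) — a=2 c=3,0,1,4 (map FFFFF...)
[7] truncate(c, 1) — a=2 c=3 (map ..FF....)

bitmap = ..FF....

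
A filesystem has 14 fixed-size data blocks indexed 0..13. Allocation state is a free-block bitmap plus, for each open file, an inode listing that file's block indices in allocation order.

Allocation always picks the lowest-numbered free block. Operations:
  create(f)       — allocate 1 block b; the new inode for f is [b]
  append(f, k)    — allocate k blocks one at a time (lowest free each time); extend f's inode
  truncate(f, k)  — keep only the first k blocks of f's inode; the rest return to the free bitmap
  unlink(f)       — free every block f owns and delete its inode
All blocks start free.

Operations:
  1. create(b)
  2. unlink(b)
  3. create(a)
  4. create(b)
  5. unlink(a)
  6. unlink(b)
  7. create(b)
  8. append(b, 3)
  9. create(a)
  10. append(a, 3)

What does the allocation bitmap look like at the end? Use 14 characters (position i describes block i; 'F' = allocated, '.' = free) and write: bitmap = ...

  1. create(b)  ⇒  F.............  {b→[0]}
  2. unlink(b)  ⇒  ..............  {}
  3. create(a)  ⇒  F.............  {a→[0]}
  4. create(b)  ⇒  FF............  {a→[0]; b→[1]}
  5. unlink(a)  ⇒  .F............  {b→[1]}
  6. unlink(b)  ⇒  ..............  {}
  7. create(b)  ⇒  F.............  {b→[0]}
  8. append(b, 3)  ⇒  FFFF..........  {b→[0, 1, 2, 3]}
  9. create(a)  ⇒  FFFFF.........  {a→[4]; b→[0, 1, 2, 3]}
  10. append(a, 3)  ⇒  FFFFFFFF......  {a→[4, 5, 6, 7]; b→[0, 1, 2, 3]}

bitmap = FFFFFFFF......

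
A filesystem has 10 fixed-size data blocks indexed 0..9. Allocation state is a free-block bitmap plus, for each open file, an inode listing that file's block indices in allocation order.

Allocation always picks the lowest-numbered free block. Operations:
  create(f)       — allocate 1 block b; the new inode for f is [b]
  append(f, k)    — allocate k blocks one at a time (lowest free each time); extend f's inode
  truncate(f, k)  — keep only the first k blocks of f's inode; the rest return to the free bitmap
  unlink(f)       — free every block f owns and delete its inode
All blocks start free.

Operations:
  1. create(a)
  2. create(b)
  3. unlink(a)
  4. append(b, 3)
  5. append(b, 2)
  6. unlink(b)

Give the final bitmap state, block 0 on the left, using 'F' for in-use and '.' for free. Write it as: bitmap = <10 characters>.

after create(a) → a:[0]  free=[F.........]
after create(b) → a:[0], b:[1]  free=[FF........]
after unlink(a) → b:[1]  free=[.F........]
after append(b, 3) → b:[1, 0, 2, 3]  free=[FFFF......]
after append(b, 2) → b:[1, 0, 2, 3, 4, 5]  free=[FFFFFF....]
after unlink(b) →   free=[..........]

bitmap = ..........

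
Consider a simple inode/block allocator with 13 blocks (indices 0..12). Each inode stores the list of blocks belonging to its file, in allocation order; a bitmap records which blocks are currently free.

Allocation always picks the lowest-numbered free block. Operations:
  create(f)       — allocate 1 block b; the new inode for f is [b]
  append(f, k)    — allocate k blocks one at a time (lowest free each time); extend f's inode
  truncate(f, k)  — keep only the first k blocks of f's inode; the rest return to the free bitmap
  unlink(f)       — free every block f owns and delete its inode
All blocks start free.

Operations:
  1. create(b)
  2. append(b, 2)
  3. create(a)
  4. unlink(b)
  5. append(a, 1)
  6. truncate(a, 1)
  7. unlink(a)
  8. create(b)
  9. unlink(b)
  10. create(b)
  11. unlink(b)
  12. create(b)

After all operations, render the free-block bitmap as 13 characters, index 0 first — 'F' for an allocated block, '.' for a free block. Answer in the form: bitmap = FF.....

bitmap = F............

[1] create(b) — b=0 (map F............)
[2] append(b, 2) — b=0,1,2 (map FFF..........)
[3] create(a) — a=3 b=0,1,2 (map FFFF.........)
[4] unlink(b) — a=3 (map ...F.........)
[5] append(a, 1) — a=3,0 (map F..F.........)
[6] truncate(a, 1) — a=3 (map ...F.........)
[7] unlink(a) —  (map .............)
[8] create(b) — b=0 (map F............)
[9] unlink(b) —  (map .............)
[10] create(b) — b=0 (map F............)
[11] unlink(b) —  (map .............)
[12] create(b) — b=0 (map F............)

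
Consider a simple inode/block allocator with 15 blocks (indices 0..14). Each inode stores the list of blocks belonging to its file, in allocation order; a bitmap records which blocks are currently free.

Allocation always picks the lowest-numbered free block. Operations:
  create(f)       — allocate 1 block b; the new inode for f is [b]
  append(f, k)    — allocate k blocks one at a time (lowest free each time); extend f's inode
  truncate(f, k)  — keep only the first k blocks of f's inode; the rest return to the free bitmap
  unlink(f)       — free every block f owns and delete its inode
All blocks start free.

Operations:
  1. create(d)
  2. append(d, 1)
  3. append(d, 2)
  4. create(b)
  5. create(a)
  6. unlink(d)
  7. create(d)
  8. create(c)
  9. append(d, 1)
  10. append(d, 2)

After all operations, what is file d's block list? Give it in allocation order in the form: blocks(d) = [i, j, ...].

  1. create(d)  ⇒  F..............  {d→[0]}
  2. append(d, 1)  ⇒  FF.............  {d→[0, 1]}
  3. append(d, 2)  ⇒  FFFF...........  {d→[0, 1, 2, 3]}
  4. create(b)  ⇒  FFFFF..........  {b→[4]; d→[0, 1, 2, 3]}
  5. create(a)  ⇒  FFFFFF.........  {a→[5]; b→[4]; d→[0, 1, 2, 3]}
  6. unlink(d)  ⇒  ....FF.........  {a→[5]; b→[4]}
  7. create(d)  ⇒  F...FF.........  {a→[5]; b→[4]; d→[0]}
  8. create(c)  ⇒  FF..FF.........  {a→[5]; b→[4]; c→[1]; d→[0]}
  9. append(d, 1)  ⇒  FFF.FF.........  {a→[5]; b→[4]; c→[1]; d→[0, 2]}
  10. append(d, 2)  ⇒  FFFFFFF........  {a→[5]; b→[4]; c→[1]; d→[0, 2, 3, 6]}

blocks(d) = [0, 2, 3, 6]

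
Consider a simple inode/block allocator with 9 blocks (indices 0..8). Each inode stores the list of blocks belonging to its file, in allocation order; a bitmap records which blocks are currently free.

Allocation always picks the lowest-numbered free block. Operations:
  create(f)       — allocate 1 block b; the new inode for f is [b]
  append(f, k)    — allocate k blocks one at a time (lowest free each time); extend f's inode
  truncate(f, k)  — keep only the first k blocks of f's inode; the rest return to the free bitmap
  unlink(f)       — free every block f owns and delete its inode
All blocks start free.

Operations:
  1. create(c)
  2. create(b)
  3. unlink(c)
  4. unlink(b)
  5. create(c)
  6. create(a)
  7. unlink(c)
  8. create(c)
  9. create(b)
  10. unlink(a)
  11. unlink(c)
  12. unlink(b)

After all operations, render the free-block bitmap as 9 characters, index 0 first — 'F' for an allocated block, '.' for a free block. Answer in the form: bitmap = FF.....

[1] create(c) — c=0 (map F........)
[2] create(b) — b=1 c=0 (map FF.......)
[3] unlink(c) — b=1 (map .F.......)
[4] unlink(b) —  (map .........)
[5] create(c) — c=0 (map F........)
[6] create(a) — a=1 c=0 (map FF.......)
[7] unlink(c) — a=1 (map .F.......)
[8] create(c) — a=1 c=0 (map FF.......)
[9] create(b) — a=1 b=2 c=0 (map FFF......)
[10] unlink(a) — b=2 c=0 (map F.F......)
[11] unlink(c) — b=2 (map ..F......)
[12] unlink(b) —  (map .........)

bitmap = .........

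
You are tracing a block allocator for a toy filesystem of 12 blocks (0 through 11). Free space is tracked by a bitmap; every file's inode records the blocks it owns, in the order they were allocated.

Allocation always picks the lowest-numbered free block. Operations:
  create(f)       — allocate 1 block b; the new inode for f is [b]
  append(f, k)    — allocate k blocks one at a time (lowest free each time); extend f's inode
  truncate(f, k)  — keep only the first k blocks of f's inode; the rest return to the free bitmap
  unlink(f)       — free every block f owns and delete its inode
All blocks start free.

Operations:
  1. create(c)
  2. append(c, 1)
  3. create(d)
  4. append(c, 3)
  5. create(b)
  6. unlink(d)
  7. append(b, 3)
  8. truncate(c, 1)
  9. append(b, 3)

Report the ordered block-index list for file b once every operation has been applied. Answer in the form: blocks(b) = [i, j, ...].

create(c): bitmap=F........... | c=[0]
append(c, 1): bitmap=FF.......... | c=[0, 1]
create(d): bitmap=FFF......... | c=[0, 1] d=[2]
append(c, 3): bitmap=FFFFFF...... | c=[0, 1, 3, 4, 5] d=[2]
create(b): bitmap=FFFFFFF..... | b=[6] c=[0, 1, 3, 4, 5] d=[2]
unlink(d): bitmap=FF.FFFF..... | b=[6] c=[0, 1, 3, 4, 5]
append(b, 3): bitmap=FFFFFFFFF... | b=[6, 2, 7, 8] c=[0, 1, 3, 4, 5]
truncate(c, 1): bitmap=F.F...FFF... | b=[6, 2, 7, 8] c=[0]
append(b, 3): bitmap=FFFFF.FFF... | b=[6, 2, 7, 8, 1, 3, 4] c=[0]

blocks(b) = [6, 2, 7, 8, 1, 3, 4]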